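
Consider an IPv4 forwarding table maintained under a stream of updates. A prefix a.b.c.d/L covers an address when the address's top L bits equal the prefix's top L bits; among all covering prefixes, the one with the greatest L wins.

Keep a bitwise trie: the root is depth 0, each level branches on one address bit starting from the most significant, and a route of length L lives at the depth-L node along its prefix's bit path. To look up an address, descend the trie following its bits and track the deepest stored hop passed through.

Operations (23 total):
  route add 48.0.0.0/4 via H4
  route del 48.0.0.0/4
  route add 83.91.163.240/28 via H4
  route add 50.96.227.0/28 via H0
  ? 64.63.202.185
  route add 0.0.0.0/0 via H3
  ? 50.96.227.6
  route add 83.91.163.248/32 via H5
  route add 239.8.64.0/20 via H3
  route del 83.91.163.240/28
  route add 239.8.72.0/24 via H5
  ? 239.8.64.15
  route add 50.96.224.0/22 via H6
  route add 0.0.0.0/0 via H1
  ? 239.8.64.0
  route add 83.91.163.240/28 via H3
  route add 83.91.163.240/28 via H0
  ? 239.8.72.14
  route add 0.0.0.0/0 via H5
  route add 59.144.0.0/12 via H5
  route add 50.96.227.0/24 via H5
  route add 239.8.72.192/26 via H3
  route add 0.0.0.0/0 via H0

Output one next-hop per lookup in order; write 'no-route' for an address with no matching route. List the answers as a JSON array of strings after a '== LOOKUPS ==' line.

Process each operation:
  add 48.0.0.0/4 -> H4 at depth 4
  - 48.0.0.0/4 clear@4
  add 83.91.163.240/28 -> H4 at depth 28
  add 50.96.227.0/28 -> H0 at depth 28
  Q 64.63.202.185: descend 010 ; hops seen [∅] ; pick no-route
  add 0.0.0.0/0 -> H3 at depth 0
  Q 50.96.227.6: descend 0011001001100000111000110000 ; hops seen [H3,H0] ; pick H0
  add 83.91.163.248/32 -> H5 at depth 32
  add 239.8.64.0/20 -> H3 at depth 20
  - 83.91.163.240/28 clear@28
  add 239.8.72.0/24 -> H5 at depth 24
  Q 239.8.64.15: descend 11101111000010000100 ; hops seen [H3,H3] ; pick H3
  add 50.96.224.0/22 -> H6 at depth 22
  add 0.0.0.0/0 -> H1 at depth 0
  Q 239.8.64.0: descend 11101111000010000100 ; hops seen [H1,H3] ; pick H3
  add 83.91.163.240/28 -> H3 at depth 28
  add 83.91.163.240/28 -> H0 at depth 28
  Q 239.8.72.14: descend 111011110000100001001000 ; hops seen [H1,H3,H5] ; pick H5
  add 0.0.0.0/0 -> H5 at depth 0
  add 59.144.0.0/12 -> H5 at depth 12
  add 50.96.227.0/24 -> H5 at depth 24
  add 239.8.72.192/26 -> H3 at depth 26
  add 0.0.0.0/0 -> H0 at depth 0

== LOOKUPS ==
["no-route","H0","H3","H3","H5"]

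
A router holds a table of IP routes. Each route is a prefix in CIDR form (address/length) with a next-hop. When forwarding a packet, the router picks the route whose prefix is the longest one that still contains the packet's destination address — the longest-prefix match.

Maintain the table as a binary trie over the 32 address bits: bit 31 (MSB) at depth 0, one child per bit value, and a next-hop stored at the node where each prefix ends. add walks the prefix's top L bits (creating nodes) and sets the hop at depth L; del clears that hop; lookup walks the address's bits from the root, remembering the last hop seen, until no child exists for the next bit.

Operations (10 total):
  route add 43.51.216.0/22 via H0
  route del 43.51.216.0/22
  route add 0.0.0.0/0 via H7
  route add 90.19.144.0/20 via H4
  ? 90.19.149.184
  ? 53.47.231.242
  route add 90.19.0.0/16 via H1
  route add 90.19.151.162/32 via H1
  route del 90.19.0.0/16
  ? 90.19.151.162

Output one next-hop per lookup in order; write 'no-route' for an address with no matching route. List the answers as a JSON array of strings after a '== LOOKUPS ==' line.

Process each operation:
  add 43.51.216.0/22 -> H0 at depth 22
  del 43.51.216.0/22 (clear depth 22)
  add 0.0.0.0/0 -> H7 at depth 0
  add 90.19.144.0/20 -> H4 at depth 20
  ? 90.19.149.184  path d0:H7→d1:-→d2:-→d3:-→d4:-→d5:-→d6:-→d7:-→d8:-→d9:-→d10:-→d11:-→d12:-→d13:-→d14:-→d15:-→d16:-→d17:-→d18:-→d19:-→d20:H4  best=H4
  ? 53.47.231.242  path d0:H7→d1:-→d2:-→d3:-  best=H7
  add 90.19.0.0/16 -> H1 at depth 16
  add 90.19.151.162/32 -> H1 at depth 32
  del 90.19.0.0/16 (clear depth 16)
  ? 90.19.151.162  path d0:H7→d1:-→d2:-→d3:-→d4:-→d5:-→d6:-→d7:-→d8:-→d9:-→d10:-→d11:-→d12:-→d13:-→d14:-→d15:-→d16:-→d17:-→d18:-→d19:-→d20:H4→d21:-→d22:-→d23:-→d24:-→d25:-→d26:-→d27:-→d28:-→d29:-→d30:-→d31:-→d32:H1  best=H1

== LOOKUPS ==
["H4","H7","H1"]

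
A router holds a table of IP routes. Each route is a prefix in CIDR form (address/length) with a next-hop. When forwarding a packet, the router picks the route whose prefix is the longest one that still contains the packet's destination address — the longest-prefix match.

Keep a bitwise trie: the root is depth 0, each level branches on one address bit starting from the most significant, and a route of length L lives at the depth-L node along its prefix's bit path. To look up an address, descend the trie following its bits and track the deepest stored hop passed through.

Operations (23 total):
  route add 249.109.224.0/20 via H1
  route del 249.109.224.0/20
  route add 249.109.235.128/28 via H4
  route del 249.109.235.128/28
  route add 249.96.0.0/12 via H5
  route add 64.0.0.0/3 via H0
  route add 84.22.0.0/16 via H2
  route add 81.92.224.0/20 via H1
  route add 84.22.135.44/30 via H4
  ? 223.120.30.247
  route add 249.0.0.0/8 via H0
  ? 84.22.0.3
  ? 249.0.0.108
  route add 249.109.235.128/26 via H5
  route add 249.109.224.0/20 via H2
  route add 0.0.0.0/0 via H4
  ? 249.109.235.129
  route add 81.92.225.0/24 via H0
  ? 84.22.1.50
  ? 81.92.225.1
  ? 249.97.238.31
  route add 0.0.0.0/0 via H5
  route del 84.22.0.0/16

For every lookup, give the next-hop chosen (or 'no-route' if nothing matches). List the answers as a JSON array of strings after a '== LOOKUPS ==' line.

Trace:
  add 249.109.224.0/20 -> H1 at depth 20
  del 249.109.224.0/20 (clear depth 20)
  add 249.109.235.128/28 -> H4 at depth 28
  del 249.109.235.128/28 (clear depth 28)
  add 249.96.0.0/12 -> H5 at depth 12
  add 64.0.0.0/3 -> H0 at depth 3
  add 84.22.0.0/16 -> H2 at depth 16
  add 81.92.224.0/20 -> H1 at depth 20
  add 84.22.135.44/30 -> H4 at depth 30
  ? 223.120.30.247  path d0:-→d1:-→d2:-  best=no-route
  add 249.0.0.0/8 -> H0 at depth 8
  ? 84.22.0.3  path d0:-→d1:-→d2:-→d3:H0→d4:-→d5:-→d6:-→d7:-→d8:-→d9:-→d10:-→d11:-→d12:-→d13:-→d14:-→d15:-→d16:H2  best=H2
  ? 249.0.0.108  path d0:-→d1:-→d2:-→d3:-→d4:-→d5:-→d6:-→d7:-→d8:H0→d9:-  best=H0
  add 249.109.235.128/26 -> H5 at depth 26
  add 249.109.224.0/20 -> H2 at depth 20
  add 0.0.0.0/0 -> H4 at depth 0
  ? 249.109.235.129  path d0:H4→d1:-→d2:-→d3:-→d4:-→d5:-→d6:-→d7:-→d8:H0→d9:-→d10:-→d11:-→d12:H5→d13:-→d14:-→d15:-→d16:-→d17:-→d18:-→d19:-→d20:H2→d21:-→d22:-→d23:-→d24:-→d25:-→d26:H5→d27:-→d28:-  best=H5
  add 81.92.225.0/24 -> H0 at depth 24
  ? 84.22.1.50  path d0:H4→d1:-→d2:-→d3:H0→d4:-→d5:-→d6:-→d7:-→d8:-→d9:-→d10:-→d11:-→d12:-→d13:-→d14:-→d15:-→d16:H2  best=H2
  ? 81.92.225.1  path d0:H4→d1:-→d2:-→d3:H0→d4:-→d5:-→d6:-→d7:-→d8:-→d9:-→d10:-→d11:-→d12:-→d13:-→d14:-→d15:-→d16:-→d17:-→d18:-→d19:-→d20:H1→d21:-→d22:-→d23:-→d24:H0  best=H0
  ? 249.97.238.31  path d0:H4→d1:-→d2:-→d3:-→d4:-→d5:-→d6:-→d7:-→d8:H0→d9:-→d10:-→d11:-→d12:H5  best=H5
  add 0.0.0.0/0 -> H5 at depth 0
  del 84.22.0.0/16 (clear depth 16)

== LOOKUPS ==
["no-route","H2","H0","H5","H2","H0","H5"]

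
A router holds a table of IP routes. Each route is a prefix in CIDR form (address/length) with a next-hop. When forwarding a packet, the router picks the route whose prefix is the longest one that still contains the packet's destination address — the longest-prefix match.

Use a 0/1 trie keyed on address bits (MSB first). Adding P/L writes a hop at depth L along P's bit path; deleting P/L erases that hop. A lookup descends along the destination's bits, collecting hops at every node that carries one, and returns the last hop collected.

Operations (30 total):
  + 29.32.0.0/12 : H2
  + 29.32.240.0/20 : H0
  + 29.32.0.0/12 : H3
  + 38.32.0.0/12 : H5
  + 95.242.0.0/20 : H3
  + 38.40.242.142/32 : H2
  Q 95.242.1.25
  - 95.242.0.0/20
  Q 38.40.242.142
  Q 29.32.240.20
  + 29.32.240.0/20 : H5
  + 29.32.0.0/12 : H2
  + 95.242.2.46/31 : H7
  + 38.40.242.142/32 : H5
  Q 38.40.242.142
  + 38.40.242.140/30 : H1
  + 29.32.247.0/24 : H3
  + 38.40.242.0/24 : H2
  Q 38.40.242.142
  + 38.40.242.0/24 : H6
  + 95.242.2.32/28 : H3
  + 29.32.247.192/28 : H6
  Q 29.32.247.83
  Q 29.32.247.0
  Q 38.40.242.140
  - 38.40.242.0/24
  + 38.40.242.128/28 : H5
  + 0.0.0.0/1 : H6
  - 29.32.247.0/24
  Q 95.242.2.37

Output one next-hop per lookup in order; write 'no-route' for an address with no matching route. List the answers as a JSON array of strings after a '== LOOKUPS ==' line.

Apply in order:
  add 29.32.0.0/12 -> H2 at depth 12
  add 29.32.240.0/20 -> H0 at depth 20
  add 29.32.0.0/12 -> H3 at depth 12
  add 38.32.0.0/12 -> H5 at depth 12
  add 95.242.0.0/20 -> H3 at depth 20
  add 38.40.242.142/32 -> H2 at depth 32
  Q 95.242.1.25: descend 01011111111100100000 ; hops seen [H3] ; pick H3
  - 95.242.0.0/20 clear@20
  Q 38.40.242.142: descend 00100110001010001111001010001110 ; hops seen [H5,H2] ; pick H2
  Q 29.32.240.20: descend 00011101001000001111 ; hops seen [H3,H0] ; pick H0
  add 29.32.240.0/20 -> H5 at depth 20
  add 29.32.0.0/12 -> H2 at depth 12
  add 95.242.2.46/31 -> H7 at depth 31
  add 38.40.242.142/32 -> H5 at depth 32
  Q 38.40.242.142: descend 00100110001010001111001010001110 ; hops seen [H5,H5] ; pick H5
  add 38.40.242.140/30 -> H1 at depth 30
  add 29.32.247.0/24 -> H3 at depth 24
  add 38.40.242.0/24 -> H2 at depth 24
  Q 38.40.242.142: descend 00100110001010001111001010001110 ; hops seen [H5,H2,H1,H5] ; pick H5
  add 38.40.242.0/24 -> H6 at depth 24
  add 95.242.2.32/28 -> H3 at depth 28
  add 29.32.247.192/28 -> H6 at depth 28
  Q 29.32.247.83: descend 000111010010000011110111 ; hops seen [H2,H5,H3] ; pick H3
  Q 29.32.247.0: descend 000111010010000011110111 ; hops seen [H2,H5,H3] ; pick H3
  Q 38.40.242.140: descend 001001100010100011110010100011 ; hops seen [H5,H6,H1] ; pick H1
  - 38.40.242.0/24 clear@24
  add 38.40.242.128/28 -> H5 at depth 28
  add 0.0.0.0/1 -> H6 at depth 1
  - 29.32.247.0/24 clear@24
  Q 95.242.2.37: descend 0101111111110010000000100010 ; hops seen [H6,H3] ; pick H3

== LOOKUPS ==
["H3","H2","H0","H5","H5","H3","H3","H1","H3"]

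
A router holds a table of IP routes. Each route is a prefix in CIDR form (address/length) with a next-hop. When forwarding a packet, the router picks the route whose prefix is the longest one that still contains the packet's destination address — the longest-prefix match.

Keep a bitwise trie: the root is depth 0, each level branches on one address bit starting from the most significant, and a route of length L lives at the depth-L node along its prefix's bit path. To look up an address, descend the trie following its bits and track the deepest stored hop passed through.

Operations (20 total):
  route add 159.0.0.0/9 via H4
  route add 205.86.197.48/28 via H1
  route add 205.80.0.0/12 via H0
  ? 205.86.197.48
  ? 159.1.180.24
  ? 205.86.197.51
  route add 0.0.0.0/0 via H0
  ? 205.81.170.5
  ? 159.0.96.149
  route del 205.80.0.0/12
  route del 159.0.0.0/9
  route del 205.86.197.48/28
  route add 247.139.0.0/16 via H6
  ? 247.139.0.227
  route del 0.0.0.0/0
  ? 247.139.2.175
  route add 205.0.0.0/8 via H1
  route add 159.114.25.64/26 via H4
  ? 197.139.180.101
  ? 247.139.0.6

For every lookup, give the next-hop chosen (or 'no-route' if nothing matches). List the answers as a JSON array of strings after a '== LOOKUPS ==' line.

Process each operation:
  add 159.0.0.0/9 -> H4 at depth 9
  add 205.86.197.48/28 -> H1 at depth 28
  add 205.80.0.0/12 -> H0 at depth 12
  Q 205.86.197.48: descend 1100110101010110110001010011 ; hops seen [H0,H1] ; pick H1
  Q 159.1.180.24: descend 100111110 ; hops seen [H4] ; pick H4
  Q 205.86.197.51: descend 1100110101010110110001010011 ; hops seen [H0,H1] ; pick H1
  add 0.0.0.0/0 -> H0 at depth 0
  Q 205.81.170.5: descend 1100110101010 ; hops seen [H0,H0] ; pick H0
  Q 159.0.96.149: descend 100111110 ; hops seen [H0,H4] ; pick H4
  - 205.80.0.0/12 clear@12
  - 159.0.0.0/9 clear@9
  - 205.86.197.48/28 clear@28
  add 247.139.0.0/16 -> H6 at depth 16
  Q 247.139.0.227: descend 1111011110001011 ; hops seen [H0,H6] ; pick H6
  - 0.0.0.0/0 clear@0
  Q 247.139.2.175: descend 1111011110001011 ; hops seen [H6] ; pick H6
  add 205.0.0.0/8 -> H1 at depth 8
  add 159.114.25.64/26 -> H4 at depth 26
  Q 197.139.180.101: descend 1100 ; hops seen [∅] ; pick no-route
  Q 247.139.0.6: descend 1111011110001011 ; hops seen [H6] ; pick H6

== LOOKUPS ==
["H1","H4","H1","H0","H4","H6","H6","no-route","H6"]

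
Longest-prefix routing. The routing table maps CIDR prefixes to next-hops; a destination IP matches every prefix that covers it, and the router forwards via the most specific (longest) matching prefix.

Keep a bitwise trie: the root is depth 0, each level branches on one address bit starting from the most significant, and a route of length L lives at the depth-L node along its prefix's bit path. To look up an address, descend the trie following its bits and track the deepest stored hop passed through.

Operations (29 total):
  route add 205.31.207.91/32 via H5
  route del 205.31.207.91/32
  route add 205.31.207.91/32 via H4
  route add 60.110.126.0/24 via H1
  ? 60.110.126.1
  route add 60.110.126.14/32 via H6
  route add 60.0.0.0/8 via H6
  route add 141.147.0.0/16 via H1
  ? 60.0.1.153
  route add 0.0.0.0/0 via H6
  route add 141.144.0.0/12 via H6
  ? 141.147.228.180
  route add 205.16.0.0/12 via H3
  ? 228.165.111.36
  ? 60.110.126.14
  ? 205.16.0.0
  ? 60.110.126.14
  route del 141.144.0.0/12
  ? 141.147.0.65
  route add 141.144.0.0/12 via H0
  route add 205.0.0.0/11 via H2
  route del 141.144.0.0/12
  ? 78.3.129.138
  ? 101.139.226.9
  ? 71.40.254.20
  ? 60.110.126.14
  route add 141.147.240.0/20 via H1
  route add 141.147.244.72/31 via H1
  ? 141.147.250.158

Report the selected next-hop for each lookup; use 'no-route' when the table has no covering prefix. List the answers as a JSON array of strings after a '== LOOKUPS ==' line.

Trace:
  + 205.31.207.91/32 (H5) depth=32
  - 205.31.207.91/32 clear@32
  + 205.31.207.91/32 (H4) depth=32
  + 60.110.126.0/24 (H1) depth=24
  lookup 60.110.126.1: bits 001111000110111001111110 walk d0:-→d1:-→d2:-→d3:-→d4:-→d5:-→d6:-→d7:-→d8:-→d9:-→d10:-→d11:-→d12:-→d13:-→d14:-→d15:-→d16:-→d17:-→d18:-→d19:-→d20:-→d21:-→d22:-→d23:-→d24:H1 -> H1
  + 60.110.126.14/32 (H6) depth=32
  + 60.0.0.0/8 (H6) depth=8
  + 141.147.0.0/16 (H1) depth=16
  lookup 60.0.1.153: bits 001111000 walk d0:-→d1:-→d2:-→d3:-→d4:-→d5:-→d6:-→d7:-→d8:H6→d9:- -> H6
  + 0.0.0.0/0 (H6) depth=0
  + 141.144.0.0/12 (H6) depth=12
  lookup 141.147.228.180: bits 1000110110010011 walk d0:H6→d1:-→d2:-→d3:-→d4:-→d5:-→d6:-→d7:-→d8:-→d9:-→d10:-→d11:-→d12:H6→d13:-→d14:-→d15:-→d16:H1 -> H1
  + 205.16.0.0/12 (H3) depth=12
  lookup 228.165.111.36: bits 11 walk d0:H6→d1:-→d2:- -> H6
  lookup 60.110.126.14: bits 00111100011011100111111000001110 walk d0:H6→d1:-→d2:-→d3:-→d4:-→d5:-→d6:-→d7:-→d8:H6→d9:-→d10:-→d11:-→d12:-→d13:-→d14:-→d15:-→d16:-→d17:-→d18:-→d19:-→d20:-→d21:-→d22:-→d23:-→d24:H1→d25:-→d26:-→d27:-→d28:-→d29:-→d30:-→d31:-→d32:H6 -> H6
  lookup 205.16.0.0: bits 110011010001 walk d0:H6→d1:-→d2:-→d3:-→d4:-→d5:-→d6:-→d7:-→d8:-→d9:-→d10:-→d11:-→d12:H3 -> H3
  lookup 60.110.126.14: bits 00111100011011100111111000001110 walk d0:H6→d1:-→d2:-→d3:-→d4:-→d5:-→d6:-→d7:-→d8:H6→d9:-→d10:-→d11:-→d12:-→d13:-→d14:-→d15:-→d16:-→d17:-→d18:-→d19:-→d20:-→d21:-→d22:-→d23:-→d24:H1→d25:-→d26:-→d27:-→d28:-→d29:-→d30:-→d31:-→d32:H6 -> H6
  - 141.144.0.0/12 clear@12
  lookup 141.147.0.65: bits 1000110110010011 walk d0:H6→d1:-→d2:-→d3:-→d4:-→d5:-→d6:-→d7:-→d8:-→d9:-→d10:-→d11:-→d12:-→d13:-→d14:-→d15:-→d16:H1 -> H1
  + 141.144.0.0/12 (H0) depth=12
  + 205.0.0.0/11 (H2) depth=11
  - 141.144.0.0/12 clear@12
  lookup 78.3.129.138: bits 0 walk d0:H6→d1:- -> H6
  lookup 101.139.226.9: bits 0 walk d0:H6→d1:- -> H6
  lookup 71.40.254.20: bits 0 walk d0:H6→d1:- -> H6
  lookup 60.110.126.14: bits 00111100011011100111111000001110 walk d0:H6→d1:-→d2:-→d3:-→d4:-→d5:-→d6:-→d7:-→d8:H6→d9:-→d10:-→d11:-→d12:-→d13:-→d14:-→d15:-→d16:-→d17:-→d18:-→d19:-→d20:-→d21:-→d22:-→d23:-→d24:H1→d25:-→d26:-→d27:-→d28:-→d29:-→d30:-→d31:-→d32:H6 -> H6
  + 141.147.240.0/20 (H1) depth=20
  + 141.147.244.72/31 (H1) depth=31
  lookup 141.147.250.158: bits 10001101100100111111 walk d0:H6→d1:-→d2:-→d3:-→d4:-→d5:-→d6:-→d7:-→d8:-→d9:-→d10:-→d11:-→d12:-→d13:-→d14:-→d15:-→d16:H1→d17:-→d18:-→d19:-→d20:H1 -> H1

== LOOKUPS ==
["H1","H6","H1","H6","H6","H3","H6","H1","H6","H6","H6","H6","H1"]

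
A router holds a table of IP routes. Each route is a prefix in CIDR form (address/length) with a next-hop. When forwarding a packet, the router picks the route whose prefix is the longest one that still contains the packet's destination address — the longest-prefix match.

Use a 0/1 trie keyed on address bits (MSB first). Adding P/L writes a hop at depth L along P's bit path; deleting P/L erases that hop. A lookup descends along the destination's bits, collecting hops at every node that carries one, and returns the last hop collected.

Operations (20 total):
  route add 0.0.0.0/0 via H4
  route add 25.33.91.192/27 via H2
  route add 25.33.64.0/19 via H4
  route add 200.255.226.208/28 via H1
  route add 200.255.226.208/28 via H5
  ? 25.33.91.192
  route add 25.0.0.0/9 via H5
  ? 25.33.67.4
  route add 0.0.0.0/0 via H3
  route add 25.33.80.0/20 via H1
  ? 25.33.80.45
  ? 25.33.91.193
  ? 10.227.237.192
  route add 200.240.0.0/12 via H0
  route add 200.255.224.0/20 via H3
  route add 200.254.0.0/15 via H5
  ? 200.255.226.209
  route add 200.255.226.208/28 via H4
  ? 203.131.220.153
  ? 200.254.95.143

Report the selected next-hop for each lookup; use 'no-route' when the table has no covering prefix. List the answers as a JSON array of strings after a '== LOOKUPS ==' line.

Process each operation:
  add 0.0.0.0/0 -> H4 at depth 0
  add 25.33.91.192/27 -> H2 at depth 27
  add 25.33.64.0/19 -> H4 at depth 19
  add 200.255.226.208/28 -> H1 at depth 28
  add 200.255.226.208/28 -> H5 at depth 28
  Q 25.33.91.192: descend 000110010010000101011011110 ; hops seen [H4,H4,H2] ; pick H2
  add 25.0.0.0/9 -> H5 at depth 9
  Q 25.33.67.4: descend 0001100100100001010 ; hops seen [H4,H5,H4] ; pick H4
  add 0.0.0.0/0 -> H3 at depth 0
  add 25.33.80.0/20 -> H1 at depth 20
  Q 25.33.80.45: descend 00011001001000010101 ; hops seen [H3,H5,H4,H1] ; pick H1
  Q 25.33.91.193: descend 000110010010000101011011110 ; hops seen [H3,H5,H4,H1,H2] ; pick H2
  Q 10.227.237.192: descend 000 ; hops seen [H3] ; pick H3
  add 200.240.0.0/12 -> H0 at depth 12
  add 200.255.224.0/20 -> H3 at depth 20
  add 200.254.0.0/15 -> H5 at depth 15
  Q 200.255.226.209: descend 1100100011111111111000101101 ; hops seen [H3,H0,H5,H3,H5] ; pick H5
  add 200.255.226.208/28 -> H4 at depth 28
  Q 203.131.220.153: descend 110010 ; hops seen [H3] ; pick H3
  Q 200.254.95.143: descend 110010001111111 ; hops seen [H3,H0,H5] ; pick H5

== LOOKUPS ==
["H2","H4","H1","H2","H3","H5","H3","H5"]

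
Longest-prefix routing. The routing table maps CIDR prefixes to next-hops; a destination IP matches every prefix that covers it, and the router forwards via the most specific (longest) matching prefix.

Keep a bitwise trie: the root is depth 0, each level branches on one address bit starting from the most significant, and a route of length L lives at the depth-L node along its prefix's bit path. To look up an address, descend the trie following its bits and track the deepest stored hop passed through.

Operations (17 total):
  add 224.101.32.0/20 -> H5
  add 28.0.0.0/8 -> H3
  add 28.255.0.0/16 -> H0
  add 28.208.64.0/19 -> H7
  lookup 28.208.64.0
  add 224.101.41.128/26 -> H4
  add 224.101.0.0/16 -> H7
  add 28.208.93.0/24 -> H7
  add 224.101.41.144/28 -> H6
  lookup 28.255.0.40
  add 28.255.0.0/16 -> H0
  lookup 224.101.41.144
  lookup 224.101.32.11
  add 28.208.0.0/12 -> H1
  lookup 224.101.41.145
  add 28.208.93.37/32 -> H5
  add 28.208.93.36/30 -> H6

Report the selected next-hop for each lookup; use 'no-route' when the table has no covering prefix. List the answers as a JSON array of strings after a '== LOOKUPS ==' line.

Apply in order:
  + 224.101.32.0/20 (H5) depth=20
  + 28.0.0.0/8 (H3) depth=8
  + 28.255.0.0/16 (H0) depth=16
  + 28.208.64.0/19 (H7) depth=19
  lookup 28.208.64.0: bits 0001110011010000010 walk d0:-→d1:-→d2:-→d3:-→d4:-→d5:-→d6:-→d7:-→d8:H3→d9:-→d10:-→d11:-→d12:-→d13:-→d14:-→d15:-→d16:-→d17:-→d18:-→d19:H7 -> H7
  + 224.101.41.128/26 (H4) depth=26
  + 224.101.0.0/16 (H7) depth=16
  + 28.208.93.0/24 (H7) depth=24
  + 224.101.41.144/28 (H6) depth=28
  lookup 28.255.0.40: bits 0001110011111111 walk d0:-→d1:-→d2:-→d3:-→d4:-→d5:-→d6:-→d7:-→d8:H3→d9:-→d10:-→d11:-→d12:-→d13:-→d14:-→d15:-→d16:H0 -> H0
  + 28.255.0.0/16 (H0) depth=16
  lookup 224.101.41.144: bits 1110000001100101001010011001 walk d0:-→d1:-→d2:-→d3:-→d4:-→d5:-→d6:-→d7:-→d8:-→d9:-→d10:-→d11:-→d12:-→d13:-→d14:-→d15:-→d16:H7→d17:-→d18:-→d19:-→d20:H5→d21:-→d22:-→d23:-→d24:-→d25:-→d26:H4→d27:-→d28:H6 -> H6
  lookup 224.101.32.11: bits 11100000011001010010 walk d0:-→d1:-→d2:-→d3:-→d4:-→d5:-→d6:-→d7:-→d8:-→d9:-→d10:-→d11:-→d12:-→d13:-→d14:-→d15:-→d16:H7→d17:-→d18:-→d19:-→d20:H5 -> H5
  + 28.208.0.0/12 (H1) depth=12
  lookup 224.101.41.145: bits 1110000001100101001010011001 walk d0:-→d1:-→d2:-→d3:-→d4:-→d5:-→d6:-→d7:-→d8:-→d9:-→d10:-→d11:-→d12:-→d13:-→d14:-→d15:-→d16:H7→d17:-→d18:-→d19:-→d20:H5→d21:-→d22:-→d23:-→d24:-→d25:-→d26:H4→d27:-→d28:H6 -> H6
  + 28.208.93.37/32 (H5) depth=32
  + 28.208.93.36/30 (H6) depth=30

== LOOKUPS ==
["H7","H0","H6","H5","H6"]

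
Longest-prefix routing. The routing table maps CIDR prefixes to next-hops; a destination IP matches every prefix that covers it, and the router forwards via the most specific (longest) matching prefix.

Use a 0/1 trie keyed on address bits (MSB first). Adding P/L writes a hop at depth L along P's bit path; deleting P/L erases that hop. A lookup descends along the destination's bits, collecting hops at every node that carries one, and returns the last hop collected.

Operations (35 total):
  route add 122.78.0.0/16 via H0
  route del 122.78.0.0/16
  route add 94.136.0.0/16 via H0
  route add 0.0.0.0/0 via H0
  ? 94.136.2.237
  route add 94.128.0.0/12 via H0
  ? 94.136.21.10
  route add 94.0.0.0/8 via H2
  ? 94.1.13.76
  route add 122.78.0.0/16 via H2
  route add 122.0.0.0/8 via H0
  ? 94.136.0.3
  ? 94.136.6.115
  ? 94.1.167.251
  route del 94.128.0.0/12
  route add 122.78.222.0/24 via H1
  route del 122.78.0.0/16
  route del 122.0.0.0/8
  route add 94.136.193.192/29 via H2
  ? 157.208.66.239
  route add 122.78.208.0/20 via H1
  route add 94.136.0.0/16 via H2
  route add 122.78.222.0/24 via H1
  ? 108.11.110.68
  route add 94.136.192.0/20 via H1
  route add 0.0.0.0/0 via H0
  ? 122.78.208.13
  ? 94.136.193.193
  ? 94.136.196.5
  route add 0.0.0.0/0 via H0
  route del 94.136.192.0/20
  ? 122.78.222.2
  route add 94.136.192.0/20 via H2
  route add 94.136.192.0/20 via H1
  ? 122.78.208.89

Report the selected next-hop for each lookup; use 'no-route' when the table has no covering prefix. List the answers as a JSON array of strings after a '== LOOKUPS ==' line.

Trace:
  + 122.78.0.0/16 (H0) depth=16
  - 122.78.0.0/16 clear@16
  + 94.136.0.0/16 (H0) depth=16
  + 0.0.0.0/0 (H0) depth=0
  Q 94.136.2.237: descend 0101111010001000 ; hops seen [H0,H0] ; pick H0
  + 94.128.0.0/12 (H0) depth=12
  Q 94.136.21.10: descend 0101111010001000 ; hops seen [H0,H0,H0] ; pick H0
  + 94.0.0.0/8 (H2) depth=8
  Q 94.1.13.76: descend 01011110 ; hops seen [H0,H2] ; pick H2
  + 122.78.0.0/16 (H2) depth=16
  + 122.0.0.0/8 (H0) depth=8
  Q 94.136.0.3: descend 0101111010001000 ; hops seen [H0,H2,H0,H0] ; pick H0
  Q 94.136.6.115: descend 0101111010001000 ; hops seen [H0,H2,H0,H0] ; pick H0
  Q 94.1.167.251: descend 01011110 ; hops seen [H0,H2] ; pick H2
  - 94.128.0.0/12 clear@12
  + 122.78.222.0/24 (H1) depth=24
  - 122.78.0.0/16 clear@16
  - 122.0.0.0/8 clear@8
  + 94.136.193.192/29 (H2) depth=29
  Q 157.208.66.239: descend ε ; hops seen [H0] ; pick H0
  + 122.78.208.0/20 (H1) depth=20
  + 94.136.0.0/16 (H2) depth=16
  + 122.78.222.0/24 (H1) depth=24
  Q 108.11.110.68: descend 011 ; hops seen [H0] ; pick H0
  + 94.136.192.0/20 (H1) depth=20
  + 0.0.0.0/0 (H0) depth=0
  Q 122.78.208.13: descend 01111010010011101101 ; hops seen [H0,H1] ; pick H1
  Q 94.136.193.193: descend 01011110100010001100000111000 ; hops seen [H0,H2,H2,H1,H2] ; pick H2
  Q 94.136.196.5: descend 010111101000100011000 ; hops seen [H0,H2,H2,H1] ; pick H1
  + 0.0.0.0/0 (H0) depth=0
  - 94.136.192.0/20 clear@20
  Q 122.78.222.2: descend 011110100100111011011110 ; hops seen [H0,H1,H1] ; pick H1
  + 94.136.192.0/20 (H2) depth=20
  + 94.136.192.0/20 (H1) depth=20
  Q 122.78.208.89: descend 01111010010011101101 ; hops seen [H0,H1] ; pick H1

== LOOKUPS ==
["H0","H0","H2","H0","H0","H2","H0","H0","H1","H2","H1","H1","H1"]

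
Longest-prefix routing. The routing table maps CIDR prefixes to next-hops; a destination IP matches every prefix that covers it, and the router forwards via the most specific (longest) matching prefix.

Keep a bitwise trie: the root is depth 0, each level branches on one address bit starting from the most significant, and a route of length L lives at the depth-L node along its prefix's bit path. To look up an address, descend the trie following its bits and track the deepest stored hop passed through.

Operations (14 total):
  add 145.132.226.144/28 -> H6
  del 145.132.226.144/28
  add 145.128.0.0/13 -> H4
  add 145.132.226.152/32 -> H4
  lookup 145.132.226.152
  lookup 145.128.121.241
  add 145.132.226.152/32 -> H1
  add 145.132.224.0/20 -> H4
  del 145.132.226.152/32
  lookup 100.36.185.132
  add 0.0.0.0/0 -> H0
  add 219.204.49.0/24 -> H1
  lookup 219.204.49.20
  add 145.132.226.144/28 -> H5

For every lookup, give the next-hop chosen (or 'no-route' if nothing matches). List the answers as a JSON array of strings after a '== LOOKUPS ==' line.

Process each operation:
  add 145.132.226.144/28 -> H6 at depth 28
  del 145.132.226.144/28 (clear depth 28)
  add 145.128.0.0/13 -> H4 at depth 13
  add 145.132.226.152/32 -> H4 at depth 32
  lookup 145.132.226.152: bits 10010001100001001110001010011000 walk d0:-→d1:-→d2:-→d3:-→d4:-→d5:-→d6:-→d7:-→d8:-→d9:-→d10:-→d11:-→d12:-→d13:H4→d14:-→d15:-→d16:-→d17:-→d18:-→d19:-→d20:-→d21:-→d22:-→d23:-→d24:-→d25:-→d26:-→d27:-→d28:-→d29:-→d30:-→d31:-→d32:H4 -> H4
  lookup 145.128.121.241: bits 1001000110000 walk d0:-→d1:-→d2:-→d3:-→d4:-→d5:-→d6:-→d7:-→d8:-→d9:-→d10:-→d11:-→d12:-→d13:H4 -> H4
  add 145.132.226.152/32 -> H1 at depth 32
  add 145.132.224.0/20 -> H4 at depth 20
  del 145.132.226.152/32 (clear depth 32)
  lookup 100.36.185.132: bits ε walk d0:- -> no-route
  add 0.0.0.0/0 -> H0 at depth 0
  add 219.204.49.0/24 -> H1 at depth 24
  lookup 219.204.49.20: bits 110110111100110000110001 walk d0:H0→d1:-→d2:-→d3:-→d4:-→d5:-→d6:-→d7:-→d8:-→d9:-→d10:-→d11:-→d12:-→d13:-→d14:-→d15:-→d16:-→d17:-→d18:-→d19:-→d20:-→d21:-→d22:-→d23:-→d24:H1 -> H1
  add 145.132.226.144/28 -> H5 at depth 28

== LOOKUPS ==
["H4","H4","no-route","H1"]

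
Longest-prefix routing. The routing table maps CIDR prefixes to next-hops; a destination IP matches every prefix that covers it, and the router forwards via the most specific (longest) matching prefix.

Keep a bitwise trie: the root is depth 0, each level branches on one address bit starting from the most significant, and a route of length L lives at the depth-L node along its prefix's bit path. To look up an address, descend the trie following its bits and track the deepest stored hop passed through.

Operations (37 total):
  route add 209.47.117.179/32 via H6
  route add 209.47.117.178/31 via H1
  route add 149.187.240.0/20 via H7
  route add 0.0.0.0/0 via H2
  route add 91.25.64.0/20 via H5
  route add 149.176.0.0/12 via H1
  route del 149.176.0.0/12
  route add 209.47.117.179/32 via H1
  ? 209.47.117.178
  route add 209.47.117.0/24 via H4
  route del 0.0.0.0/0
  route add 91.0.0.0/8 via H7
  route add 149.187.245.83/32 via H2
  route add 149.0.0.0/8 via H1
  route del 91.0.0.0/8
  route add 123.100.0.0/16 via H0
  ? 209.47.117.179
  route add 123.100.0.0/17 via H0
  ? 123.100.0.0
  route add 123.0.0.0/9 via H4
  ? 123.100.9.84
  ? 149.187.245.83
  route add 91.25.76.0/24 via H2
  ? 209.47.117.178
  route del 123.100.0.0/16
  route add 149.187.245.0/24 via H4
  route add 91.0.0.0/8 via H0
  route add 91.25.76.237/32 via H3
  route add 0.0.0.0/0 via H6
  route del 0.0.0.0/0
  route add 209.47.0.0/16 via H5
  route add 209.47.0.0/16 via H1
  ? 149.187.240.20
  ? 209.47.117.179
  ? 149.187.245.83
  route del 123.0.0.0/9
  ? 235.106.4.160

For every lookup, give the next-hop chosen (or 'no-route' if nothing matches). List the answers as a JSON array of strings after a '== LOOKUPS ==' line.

Process each operation:
  + 209.47.117.179/32 (H6) depth=32
  + 209.47.117.178/31 (H1) depth=31
  + 149.187.240.0/20 (H7) depth=20
  + 0.0.0.0/0 (H2) depth=0
  + 91.25.64.0/20 (H5) depth=20
  + 149.176.0.0/12 (H1) depth=12
  del 149.176.0.0/12 (clear depth 12)
  + 209.47.117.179/32 (H1) depth=32
  Q 209.47.117.178: descend 1101000100101111011101011011001 ; hops seen [H2,H1] ; pick H1
  + 209.47.117.0/24 (H4) depth=24
  del 0.0.0.0/0 (clear depth 0)
  + 91.0.0.0/8 (H7) depth=8
  + 149.187.245.83/32 (H2) depth=32
  + 149.0.0.0/8 (H1) depth=8
  del 91.0.0.0/8 (clear depth 8)
  + 123.100.0.0/16 (H0) depth=16
  Q 209.47.117.179: descend 11010001001011110111010110110011 ; hops seen [H4,H1,H1] ; pick H1
  + 123.100.0.0/17 (H0) depth=17
  Q 123.100.0.0: descend 01111011011001000 ; hops seen [H0,H0] ; pick H0
  + 123.0.0.0/9 (H4) depth=9
  Q 123.100.9.84: descend 01111011011001000 ; hops seen [H4,H0,H0] ; pick H0
  Q 149.187.245.83: descend 10010101101110111111010101010011 ; hops seen [H1,H7,H2] ; pick H2
  + 91.25.76.0/24 (H2) depth=24
  Q 209.47.117.178: descend 1101000100101111011101011011001 ; hops seen [H4,H1] ; pick H1
  del 123.100.0.0/16 (clear depth 16)
  + 149.187.245.0/24 (H4) depth=24
  + 91.0.0.0/8 (H0) depth=8
  + 91.25.76.237/32 (H3) depth=32
  + 0.0.0.0/0 (H6) depth=0
  del 0.0.0.0/0 (clear depth 0)
  + 209.47.0.0/16 (H5) depth=16
  + 209.47.0.0/16 (H1) depth=16
  Q 149.187.240.20: descend 100101011011101111110 ; hops seen [H1,H7] ; pick H7
  Q 209.47.117.179: descend 11010001001011110111010110110011 ; hops seen [H1,H4,H1,H1] ; pick H1
  Q 149.187.245.83: descend 10010101101110111111010101010011 ; hops seen [H1,H7,H4,H2] ; pick H2
  del 123.0.0.0/9 (clear depth 9)
  Q 235.106.4.160: descend 11 ; hops seen [∅] ; pick no-route

== LOOKUPS ==
["H1","H1","H0","H0","H2","H1","H7","H1","H2","no-route"]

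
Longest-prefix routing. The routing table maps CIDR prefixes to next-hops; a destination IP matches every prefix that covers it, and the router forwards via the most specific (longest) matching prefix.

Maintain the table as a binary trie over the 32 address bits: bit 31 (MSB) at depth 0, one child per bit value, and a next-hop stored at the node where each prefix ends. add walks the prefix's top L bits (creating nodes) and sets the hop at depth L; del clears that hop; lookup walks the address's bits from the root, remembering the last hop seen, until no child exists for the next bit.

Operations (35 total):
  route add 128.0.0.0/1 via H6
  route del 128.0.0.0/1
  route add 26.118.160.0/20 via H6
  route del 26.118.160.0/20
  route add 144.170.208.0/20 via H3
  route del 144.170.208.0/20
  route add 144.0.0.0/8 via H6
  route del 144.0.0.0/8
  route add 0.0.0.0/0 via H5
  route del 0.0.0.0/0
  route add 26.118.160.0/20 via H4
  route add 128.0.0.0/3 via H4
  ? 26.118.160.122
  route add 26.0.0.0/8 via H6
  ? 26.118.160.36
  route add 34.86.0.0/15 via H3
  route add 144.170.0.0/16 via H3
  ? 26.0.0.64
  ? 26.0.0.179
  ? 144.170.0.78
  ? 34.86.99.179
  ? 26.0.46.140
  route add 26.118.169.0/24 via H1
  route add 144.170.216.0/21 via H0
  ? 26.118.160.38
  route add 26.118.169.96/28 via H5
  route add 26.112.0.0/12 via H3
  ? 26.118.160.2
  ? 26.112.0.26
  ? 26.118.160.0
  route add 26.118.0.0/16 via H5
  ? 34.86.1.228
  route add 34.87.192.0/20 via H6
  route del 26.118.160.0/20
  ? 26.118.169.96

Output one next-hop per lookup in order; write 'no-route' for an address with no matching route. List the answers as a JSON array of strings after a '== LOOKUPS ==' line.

Process each operation:
  + 128.0.0.0/1 (H6) depth=1
  del 128.0.0.0/1 (clear depth 1)
  + 26.118.160.0/20 (H6) depth=20
  del 26.118.160.0/20 (clear depth 20)
  + 144.170.208.0/20 (H3) depth=20
  del 144.170.208.0/20 (clear depth 20)
  + 144.0.0.0/8 (H6) depth=8
  del 144.0.0.0/8 (clear depth 8)
  + 0.0.0.0/0 (H5) depth=0
  del 0.0.0.0/0 (clear depth 0)
  + 26.118.160.0/20 (H4) depth=20
  + 128.0.0.0/3 (H4) depth=3
  lookup 26.118.160.122: bits 00011010011101101010 walk d0:-→d1:-→d2:-→d3:-→d4:-→d5:-→d6:-→d7:-→d8:-→d9:-→d10:-→d11:-→d12:-→d13:-→d14:-→d15:-→d16:-→d17:-→d18:-→d19:-→d20:H4 -> H4
  + 26.0.0.0/8 (H6) depth=8
  lookup 26.118.160.36: bits 00011010011101101010 walk d0:-→d1:-→d2:-→d3:-→d4:-→d5:-→d6:-→d7:-→d8:H6→d9:-→d10:-→d11:-→d12:-→d13:-→d14:-→d15:-→d16:-→d17:-→d18:-→d19:-→d20:H4 -> H4
  + 34.86.0.0/15 (H3) depth=15
  + 144.170.0.0/16 (H3) depth=16
  lookup 26.0.0.64: bits 000110100 walk d0:-→d1:-→d2:-→d3:-→d4:-→d5:-→d6:-→d7:-→d8:H6→d9:- -> H6
  lookup 26.0.0.179: bits 000110100 walk d0:-→d1:-→d2:-→d3:-→d4:-→d5:-→d6:-→d7:-→d8:H6→d9:- -> H6
  lookup 144.170.0.78: bits 1001000010101010 walk d0:-→d1:-→d2:-→d3:H4→d4:-→d5:-→d6:-→d7:-→d8:-→d9:-→d10:-→d11:-→d12:-→d13:-→d14:-→d15:-→d16:H3 -> H3
  lookup 34.86.99.179: bits 001000100101011 walk d0:-→d1:-→d2:-→d3:-→d4:-→d5:-→d6:-→d7:-→d8:-→d9:-→d10:-→d11:-→d12:-→d13:-→d14:-→d15:H3 -> H3
  lookup 26.0.46.140: bits 000110100 walk d0:-→d1:-→d2:-→d3:-→d4:-→d5:-→d6:-→d7:-→d8:H6→d9:- -> H6
  + 26.118.169.0/24 (H1) depth=24
  + 144.170.216.0/21 (H0) depth=21
  lookup 26.118.160.38: bits 00011010011101101010 walk d0:-→d1:-→d2:-→d3:-→d4:-→d5:-→d6:-→d7:-→d8:H6→d9:-→d10:-→d11:-→d12:-→d13:-→d14:-→d15:-→d16:-→d17:-→d18:-→d19:-→d20:H4 -> H4
  + 26.118.169.96/28 (H5) depth=28
  + 26.112.0.0/12 (H3) depth=12
  lookup 26.118.160.2: bits 00011010011101101010 walk d0:-→d1:-→d2:-→d3:-→d4:-→d5:-→d6:-→d7:-→d8:H6→d9:-→d10:-→d11:-→d12:H3→d13:-→d14:-→d15:-→d16:-→d17:-→d18:-→d19:-→d20:H4 -> H4
  lookup 26.112.0.26: bits 0001101001110 walk d0:-→d1:-→d2:-→d3:-→d4:-→d5:-→d6:-→d7:-→d8:H6→d9:-→d10:-→d11:-→d12:H3→d13:- -> H3
  lookup 26.118.160.0: bits 00011010011101101010 walk d0:-→d1:-→d2:-→d3:-→d4:-→d5:-→d6:-→d7:-→d8:H6→d9:-→d10:-→d11:-→d12:H3→d13:-→d14:-→d15:-→d16:-→d17:-→d18:-→d19:-→d20:H4 -> H4
  + 26.118.0.0/16 (H5) depth=16
  lookup 34.86.1.228: bits 001000100101011 walk d0:-→d1:-→d2:-→d3:-→d4:-→d5:-→d6:-→d7:-→d8:-→d9:-→d10:-→d11:-→d12:-→d13:-→d14:-→d15:H3 -> H3
  + 34.87.192.0/20 (H6) depth=20
  del 26.118.160.0/20 (clear depth 20)
  lookup 26.118.169.96: bits 0001101001110110101010010110 walk d0:-→d1:-→d2:-→d3:-→d4:-→d5:-→d6:-→d7:-→d8:H6→d9:-→d10:-→d11:-→d12:H3→d13:-→d14:-→d15:-→d16:H5→d17:-→d18:-→d19:-→d20:-→d21:-→d22:-→d23:-→d24:H1→d25:-→d26:-→d27:-→d28:H5 -> H5

== LOOKUPS ==
["H4","H4","H6","H6","H3","H3","H6","H4","H4","H3","H4","H3","H5"]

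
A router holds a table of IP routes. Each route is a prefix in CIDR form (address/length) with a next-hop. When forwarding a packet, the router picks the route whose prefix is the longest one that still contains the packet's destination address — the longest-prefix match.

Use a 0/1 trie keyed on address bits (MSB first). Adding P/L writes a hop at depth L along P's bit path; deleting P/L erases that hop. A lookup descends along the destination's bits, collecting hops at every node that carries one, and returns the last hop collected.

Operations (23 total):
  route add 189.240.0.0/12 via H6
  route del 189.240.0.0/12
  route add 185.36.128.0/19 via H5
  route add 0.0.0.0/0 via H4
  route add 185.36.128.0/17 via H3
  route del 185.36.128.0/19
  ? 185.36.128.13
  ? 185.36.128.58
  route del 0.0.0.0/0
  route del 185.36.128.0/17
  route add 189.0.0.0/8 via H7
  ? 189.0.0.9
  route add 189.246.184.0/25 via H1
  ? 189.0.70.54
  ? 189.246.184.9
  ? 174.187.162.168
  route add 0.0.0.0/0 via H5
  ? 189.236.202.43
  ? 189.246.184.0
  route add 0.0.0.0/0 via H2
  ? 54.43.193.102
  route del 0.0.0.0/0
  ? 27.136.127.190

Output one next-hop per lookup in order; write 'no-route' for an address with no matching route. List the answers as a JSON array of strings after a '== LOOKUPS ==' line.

Trace:
  add 189.240.0.0/12 -> H6 at depth 12
  - 189.240.0.0/12 clear@12
  add 185.36.128.0/19 -> H5 at depth 19
  add 0.0.0.0/0 -> H4 at depth 0
  add 185.36.128.0/17 -> H3 at depth 17
  - 185.36.128.0/19 clear@19
  ? 185.36.128.13  path d0:H4→d1:-→d2:-→d3:-→d4:-→d5:-→d6:-→d7:-→d8:-→d9:-→d10:-→d11:-→d12:-→d13:-→d14:-→d15:-→d16:-→d17:H3→d18:-→d19:-  best=H3
  ? 185.36.128.58  path d0:H4→d1:-→d2:-→d3:-→d4:-→d5:-→d6:-→d7:-→d8:-→d9:-→d10:-→d11:-→d12:-→d13:-→d14:-→d15:-→d16:-→d17:H3→d18:-→d19:-  best=H3
  - 0.0.0.0/0 clear@0
  - 185.36.128.0/17 clear@17
  add 189.0.0.0/8 -> H7 at depth 8
  ? 189.0.0.9  path d0:-→d1:-→d2:-→d3:-→d4:-→d5:-→d6:-→d7:-→d8:H7  best=H7
  add 189.246.184.0/25 -> H1 at depth 25
  ? 189.0.70.54  path d0:-→d1:-→d2:-→d3:-→d4:-→d5:-→d6:-→d7:-→d8:H7  best=H7
  ? 189.246.184.9  path d0:-→d1:-→d2:-→d3:-→d4:-→d5:-→d6:-→d7:-→d8:H7→d9:-→d10:-→d11:-→d12:-→d13:-→d14:-→d15:-→d16:-→d17:-→d18:-→d19:-→d20:-→d21:-→d22:-→d23:-→d24:-→d25:H1  best=H1
  ? 174.187.162.168  path d0:-→d1:-→d2:-→d3:-  best=no-route
  add 0.0.0.0/0 -> H5 at depth 0
  ? 189.236.202.43  path d0:H5→d1:-→d2:-→d3:-→d4:-→d5:-→d6:-→d7:-→d8:H7→d9:-→d10:-→d11:-  best=H7
  ? 189.246.184.0  path d0:H5→d1:-→d2:-→d3:-→d4:-→d5:-→d6:-→d7:-→d8:H7→d9:-→d10:-→d11:-→d12:-→d13:-→d14:-→d15:-→d16:-→d17:-→d18:-→d19:-→d20:-→d21:-→d22:-→d23:-→d24:-→d25:H1  best=H1
  add 0.0.0.0/0 -> H2 at depth 0
  ? 54.43.193.102  path d0:H2  best=H2
  - 0.0.0.0/0 clear@0
  ? 27.136.127.190  path d0:-  best=no-route

== LOOKUPS ==
["H3","H3","H7","H7","H1","no-route","H7","H1","H2","no-route"]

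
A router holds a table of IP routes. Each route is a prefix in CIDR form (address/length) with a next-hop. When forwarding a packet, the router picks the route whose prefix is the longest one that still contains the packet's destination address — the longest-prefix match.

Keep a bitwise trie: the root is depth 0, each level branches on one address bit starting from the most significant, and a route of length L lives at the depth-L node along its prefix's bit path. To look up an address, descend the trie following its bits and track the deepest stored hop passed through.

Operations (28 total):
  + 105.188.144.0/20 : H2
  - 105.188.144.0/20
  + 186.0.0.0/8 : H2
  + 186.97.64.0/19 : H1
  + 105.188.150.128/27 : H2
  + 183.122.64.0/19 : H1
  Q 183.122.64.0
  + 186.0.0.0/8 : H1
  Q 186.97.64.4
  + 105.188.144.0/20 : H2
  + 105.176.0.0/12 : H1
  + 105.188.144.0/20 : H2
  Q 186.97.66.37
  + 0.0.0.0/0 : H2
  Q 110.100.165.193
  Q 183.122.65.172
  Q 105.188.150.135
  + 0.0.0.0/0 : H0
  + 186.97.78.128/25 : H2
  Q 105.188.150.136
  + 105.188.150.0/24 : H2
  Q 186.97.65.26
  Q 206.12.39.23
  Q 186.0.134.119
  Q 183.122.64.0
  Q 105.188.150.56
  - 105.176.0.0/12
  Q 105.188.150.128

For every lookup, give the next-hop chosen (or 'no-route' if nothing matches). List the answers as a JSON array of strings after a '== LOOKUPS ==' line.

Apply in order:
  add 105.188.144.0/20 -> H2 at depth 20
  - 105.188.144.0/20 clear@20
  add 186.0.0.0/8 -> H2 at depth 8
  add 186.97.64.0/19 -> H1 at depth 19
  add 105.188.150.128/27 -> H2 at depth 27
  add 183.122.64.0/19 -> H1 at depth 19
  lookup 183.122.64.0: bits 1011011101111010010 walk d0:-→d1:-→d2:-→d3:-→d4:-→d5:-→d6:-→d7:-→d8:-→d9:-→d10:-→d11:-→d12:-→d13:-→d14:-→d15:-→d16:-→d17:-→d18:-→d19:H1 -> H1
  add 186.0.0.0/8 -> H1 at depth 8
  lookup 186.97.64.4: bits 1011101001100001010 walk d0:-→d1:-→d2:-→d3:-→d4:-→d5:-→d6:-→d7:-→d8:H1→d9:-→d10:-→d11:-→d12:-→d13:-→d14:-→d15:-→d16:-→d17:-→d18:-→d19:H1 -> H1
  add 105.188.144.0/20 -> H2 at depth 20
  add 105.176.0.0/12 -> H1 at depth 12
  add 105.188.144.0/20 -> H2 at depth 20
  lookup 186.97.66.37: bits 1011101001100001010 walk d0:-→d1:-→d2:-→d3:-→d4:-→d5:-→d6:-→d7:-→d8:H1→d9:-→d10:-→d11:-→d12:-→d13:-→d14:-→d15:-→d16:-→d17:-→d18:-→d19:H1 -> H1
  add 0.0.0.0/0 -> H2 at depth 0
  lookup 110.100.165.193: bits 01101 walk d0:H2→d1:-→d2:-→d3:-→d4:-→d5:- -> H2
  lookup 183.122.65.172: bits 1011011101111010010 walk d0:H2→d1:-→d2:-→d3:-→d4:-→d5:-→d6:-→d7:-→d8:-→d9:-→d10:-→d11:-→d12:-→d13:-→d14:-→d15:-→d16:-→d17:-→d18:-→d19:H1 -> H1
  lookup 105.188.150.135: bits 011010011011110010010110100 walk d0:H2→d1:-→d2:-→d3:-→d4:-→d5:-→d6:-→d7:-→d8:-→d9:-→d10:-→d11:-→d12:H1→d13:-→d14:-→d15:-→d16:-→d17:-→d18:-→d19:-→d20:H2→d21:-→d22:-→d23:-→d24:-→d25:-→d26:-→d27:H2 -> H2
  add 0.0.0.0/0 -> H0 at depth 0
  add 186.97.78.128/25 -> H2 at depth 25
  lookup 105.188.150.136: bits 011010011011110010010110100 walk d0:H0→d1:-→d2:-→d3:-→d4:-→d5:-→d6:-→d7:-→d8:-→d9:-→d10:-→d11:-→d12:H1→d13:-→d14:-→d15:-→d16:-→d17:-→d18:-→d19:-→d20:H2→d21:-→d22:-→d23:-→d24:-→d25:-→d26:-→d27:H2 -> H2
  add 105.188.150.0/24 -> H2 at depth 24
  lookup 186.97.65.26: bits 10111010011000010100 walk d0:H0→d1:-→d2:-→d3:-→d4:-→d5:-→d6:-→d7:-→d8:H1→d9:-→d10:-→d11:-→d12:-→d13:-→d14:-→d15:-→d16:-→d17:-→d18:-→d19:H1→d20:- -> H1
  lookup 206.12.39.23: bits 1 walk d0:H0→d1:- -> H0
  lookup 186.0.134.119: bits 101110100 walk d0:H0→d1:-→d2:-→d3:-→d4:-→d5:-→d6:-→d7:-→d8:H1→d9:- -> H1
  lookup 183.122.64.0: bits 1011011101111010010 walk d0:H0→d1:-→d2:-→d3:-→d4:-→d5:-→d6:-→d7:-→d8:-→d9:-→d10:-→d11:-→d12:-→d13:-→d14:-→d15:-→d16:-→d17:-→d18:-→d19:H1 -> H1
  lookup 105.188.150.56: bits 011010011011110010010110 walk d0:H0→d1:-→d2:-→d3:-→d4:-→d5:-→d6:-→d7:-→d8:-→d9:-→d10:-→d11:-→d12:H1→d13:-→d14:-→d15:-→d16:-→d17:-→d18:-→d19:-→d20:H2→d21:-→d22:-→d23:-→d24:H2 -> H2
  - 105.176.0.0/12 clear@12
  lookup 105.188.150.128: bits 011010011011110010010110100 walk d0:H0→d1:-→d2:-→d3:-→d4:-→d5:-→d6:-→d7:-→d8:-→d9:-→d10:-→d11:-→d12:-→d13:-→d14:-→d15:-→d16:-→d17:-→d18:-→d19:-→d20:H2→d21:-→d22:-→d23:-→d24:H2→d25:-→d26:-→d27:H2 -> H2

== LOOKUPS ==
["H1","H1","H1","H2","H1","H2","H2","H1","H0","H1","H1","H2","H2"]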